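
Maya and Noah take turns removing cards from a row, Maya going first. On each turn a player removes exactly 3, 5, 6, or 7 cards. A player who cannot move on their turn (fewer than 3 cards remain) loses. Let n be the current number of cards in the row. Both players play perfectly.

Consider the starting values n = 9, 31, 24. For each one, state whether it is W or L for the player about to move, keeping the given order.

Positions with no move are L. A position that does have a move is losing for the player to move precisely when every available move leads to a winning position for the opponent. Fill in the labels:
n=0: no move → L
n=1: no move → L
n=2: no move → L
n=3: reaches L-position 0 → W
n=4: reaches L-position 1 → W
n=5: reaches L-position 2 → W
n=6: reaches L-position 1 → W
n=7: reaches L-position 2 → W
n=8: reaches L-position 2 → W
n=9: reaches L-position 2 → W
n=10: only reaches 7(W), 5(W), 4(W), 3(W), all W → L
n=11: only reaches 8(W), 6(W), 5(W), 4(W), all W → L
n=12: only reaches 9(W), 7(W), 6(W), 5(W), all W → L
n=13: reaches L-position 10 → W
n=14: reaches L-position 11 → W
n=15: reaches L-position 12 → W
n=16: reaches L-position 11 → W
n=17: reaches L-position 12 → W
n=18: reaches L-position 12 → W
n=19: reaches L-position 12 → W
n=20: only reaches 17(W), 15(W), 14(W), 13(W), all W → L
n=21: only reaches 18(W), 16(W), 15(W), 14(W), all W → L
n=22: only reaches 19(W), 17(W), 16(W), 15(W), all W → L
n=23: reaches L-position 20 → W
n=24: reaches L-position 21 → W
n=25: reaches L-position 22 → W
n=26: reaches L-position 21 → W
n=27: reaches L-position 22 → W
n=28: reaches L-position 22 → W
n=29: reaches L-position 22 → W
n=30: only reaches 27(W), 25(W), 24(W), 23(W), all W → L
n=31: only reaches 28(W), 26(W), 25(W), 24(W), all W → L

9: W, 31: L, 24: W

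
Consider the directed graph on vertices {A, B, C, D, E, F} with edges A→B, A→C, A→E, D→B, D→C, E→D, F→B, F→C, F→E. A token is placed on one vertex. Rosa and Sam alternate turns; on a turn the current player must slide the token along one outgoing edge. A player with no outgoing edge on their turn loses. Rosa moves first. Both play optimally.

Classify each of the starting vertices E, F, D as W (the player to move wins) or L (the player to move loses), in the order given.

Use the standard recursion: the mover loses at a terminal position; elsewhere, the mover wins exactly when some move hands the opponent an L position.
Every edge goes from a vertex to one that appears earlier in the order B, C, D, E, A, F, so processing vertices in that order labels each vertex after all of its successors.
B: no outgoing edge → L
C: no outgoing edge → L
D: reaches L-position C → W
E: only reaches D(W), which is W → L
A: reaches L-position E → W
F: reaches L-position E → W

E: L, F: W, D: W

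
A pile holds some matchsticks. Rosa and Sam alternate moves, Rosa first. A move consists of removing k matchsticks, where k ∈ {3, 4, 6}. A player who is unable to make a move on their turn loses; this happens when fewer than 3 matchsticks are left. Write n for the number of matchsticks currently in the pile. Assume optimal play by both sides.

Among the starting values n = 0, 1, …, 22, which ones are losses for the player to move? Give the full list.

0, 1, 2, 9, 10, 11, 18, 19, 20

Use the standard recursion: the mover loses at a terminal position; elsewhere, the mover wins exactly when some move hands the opponent an L position.
n=0: no move → L
n=1: no move → L
n=2: no move → L
n=3: reaches L-position 0 → W
n=4: reaches L-position 1 → W
n=5: reaches L-position 2 → W
n=6: reaches L-position 2 → W
n=7: reaches L-position 1 → W
n=8: reaches L-position 2 → W
n=9: only reaches 6(W), 5(W), 3(W), all W → L
n=10: only reaches 7(W), 6(W), 4(W), all W → L
n=11: only reaches 8(W), 7(W), 5(W), all W → L
n=12: reaches L-position 9 → W
n=13: reaches L-position 10 → W
n=14: reaches L-position 11 → W
n=15: reaches L-position 11 → W
n=16: reaches L-position 10 → W
n=17: reaches L-position 11 → W
n=18: only reaches 15(W), 14(W), 12(W), all W → L
n=19: only reaches 16(W), 15(W), 13(W), all W → L
n=20: only reaches 17(W), 16(W), 14(W), all W → L
n=21: reaches L-position 18 → W
n=22: reaches L-position 19 → W
Reading off the rows marked L gives the requested list; there are 9 such values of n.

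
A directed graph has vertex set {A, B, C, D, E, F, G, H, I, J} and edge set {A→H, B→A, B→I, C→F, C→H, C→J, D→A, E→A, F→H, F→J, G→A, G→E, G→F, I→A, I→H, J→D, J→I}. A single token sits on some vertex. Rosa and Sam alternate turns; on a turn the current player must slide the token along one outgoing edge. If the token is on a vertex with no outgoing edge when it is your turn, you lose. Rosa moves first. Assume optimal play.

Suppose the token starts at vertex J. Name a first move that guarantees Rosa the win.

Build the W/L table. Terminal = L. A non-terminal position is W if it has a move to some L; otherwise it is L.
Every edge goes from a vertex to one that appears earlier in the order H, A, I, D, J, E, B, F, G, C, so processing vertices in that order labels each vertex after all of its successors.
H: no outgoing edge → L
A: →H(L), so W
I: →H(L), so W
D: →A(W) only, which is W, so L
J: →D(L), so W
E: →A(W) only, which is W, so L
B: →I(W), A(W) — all W, so L
F: →H(L), so W
G: →E(L), so W
C: →H(L), so W
From J, the L positions reachable in one move are: D.

Move to D.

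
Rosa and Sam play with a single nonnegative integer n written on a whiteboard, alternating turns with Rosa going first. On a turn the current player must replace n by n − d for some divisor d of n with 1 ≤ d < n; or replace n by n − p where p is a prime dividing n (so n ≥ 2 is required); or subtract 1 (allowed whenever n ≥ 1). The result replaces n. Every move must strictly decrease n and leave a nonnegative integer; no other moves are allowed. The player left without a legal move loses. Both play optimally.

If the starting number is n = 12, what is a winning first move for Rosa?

Move to 9.

Build the W/L table. Terminal = L. A non-terminal position is W if it has a move to some L; otherwise it is L.
n=0: no move → L
n=1: →0(L), so W
n=2: →0(L), so W
n=3: →0(L), so W
n=4: →2(W), 3(W) — all W, so L
n=5: →0(L), so W
n=6: →4(L), so W
n=7: →0(L), so W
n=8: →4(L), so W
n=9: →6(W), 8(W) — all W, so L
n=10: →9(L), so W
n=11: →0(L), so W
n=12: →9(L), so W
From 12, the L positions reachable in one move are: 9.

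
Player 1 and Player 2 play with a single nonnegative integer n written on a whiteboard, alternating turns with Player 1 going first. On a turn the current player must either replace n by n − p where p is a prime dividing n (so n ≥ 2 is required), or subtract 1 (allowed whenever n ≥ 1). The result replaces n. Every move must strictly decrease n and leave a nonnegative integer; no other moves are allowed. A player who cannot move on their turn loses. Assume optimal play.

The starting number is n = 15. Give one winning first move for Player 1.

Move to 12.

Label each position W (a win for the player to move) or L (a loss). A position with no legal move is L; any other position is W exactly when some move reaches an L, and L when every move reaches a W.
n=0: no move → L
n=1: →0(L), so W
n=2: →0(L), so W
n=3: →0(L), so W
n=4: →2(W), 3(W) — all W, so L
n=5: →0(L), so W
n=6: →4(L), so W
n=7: →0(L), so W
n=8: →6(W), 7(W) — all W, so L
n=9: →8(L), so W
n=10: →8(L), so W
n=11: →0(L), so W
n=12: →9(W), 10(W), 11(W) — all W, so L
n=13: →0(L), so W
n=14: →12(L), so W
n=15: →12(L), so W
From 15, the L positions reachable in one move are: 12.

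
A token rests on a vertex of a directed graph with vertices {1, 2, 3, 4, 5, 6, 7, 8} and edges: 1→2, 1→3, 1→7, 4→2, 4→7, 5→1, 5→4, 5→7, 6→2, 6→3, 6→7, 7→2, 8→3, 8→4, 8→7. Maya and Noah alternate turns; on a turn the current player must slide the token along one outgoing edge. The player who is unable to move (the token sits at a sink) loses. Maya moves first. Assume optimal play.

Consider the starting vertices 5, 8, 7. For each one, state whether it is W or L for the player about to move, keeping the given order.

Classify positions by backward induction: terminal positions (no move available) are L. From any other position, the mover wins iff some move reaches an L.
Every edge goes from a vertex to one that appears earlier in the order 2, 3, 7, 6, 1, 4, 5, 8, so processing vertices in that order labels each vertex after all of its successors.
2: no outgoing edge → L
3: no outgoing edge → L
7: reaches L-position 2 → W
6: reaches L-position 3 → W
1: reaches L-position 3 → W
4: reaches L-position 2 → W
5: only reaches 4(W), 1(W), 7(W), all W → L
8: reaches L-position 3 → W

5: L, 8: W, 7: W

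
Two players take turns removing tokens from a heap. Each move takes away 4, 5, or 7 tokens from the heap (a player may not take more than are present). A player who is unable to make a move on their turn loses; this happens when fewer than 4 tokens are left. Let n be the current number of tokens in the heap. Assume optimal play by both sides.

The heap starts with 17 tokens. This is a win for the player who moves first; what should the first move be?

Remove 4, leaving 13.

Label each position W (a win for the player to move) or L (a loss). A position with no legal move is L; any other position is W exactly when some move reaches an L, and L when every move reaches a W.
n=0: no move → L
n=1: no move → L
n=2: no move → L
n=3: no move → L
n=4: W (go to 0, an L position)
n=5: W (go to 1, an L position)
n=6: W (go to 2, an L position)
n=7: W (go to 3, an L position)
n=8: W (go to 3, an L position)
n=9: W (go to 2, an L position)
n=10: W (go to 3, an L position)
n=11: L (options 7(W), 6(W), 4(W) are all W)
n=12: L (options 8(W), 7(W), 5(W) are all W)
n=13: L (options 9(W), 8(W), 6(W) are all W)
n=14: L (options 10(W), 9(W), 7(W) are all W)
n=15: W (go to 11, an L position)
n=16: W (go to 12, an L position)
n=17: W (go to 13, an L position)
From 17, the L positions reachable in one move are: 13, 12. Any move reaching one of these is winning.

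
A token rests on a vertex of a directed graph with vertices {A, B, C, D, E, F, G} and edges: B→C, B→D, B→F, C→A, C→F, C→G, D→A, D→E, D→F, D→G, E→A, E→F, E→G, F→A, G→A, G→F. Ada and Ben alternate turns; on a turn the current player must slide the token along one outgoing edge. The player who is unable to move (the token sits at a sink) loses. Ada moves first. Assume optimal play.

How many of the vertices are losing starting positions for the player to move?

2

Label each position W (a win for the player to move) or L (a loss). A position with no legal move is L; any other position is W exactly when some move reaches an L, and L when every move reaches a W.
Every edge goes from a vertex to one that appears earlier in the order A, F, G, E, C, D, B, so processing vertices in that order labels each vertex after all of its successors.
A: no outgoing edge → L
F: reaches L-position A → W
G: reaches L-position A → W
E: reaches L-position A → W
C: reaches L-position A → W
D: reaches L-position A → W
B: only reaches D(W), C(W), F(W), all W → L
The L vertices are A, B; that is 2 in all.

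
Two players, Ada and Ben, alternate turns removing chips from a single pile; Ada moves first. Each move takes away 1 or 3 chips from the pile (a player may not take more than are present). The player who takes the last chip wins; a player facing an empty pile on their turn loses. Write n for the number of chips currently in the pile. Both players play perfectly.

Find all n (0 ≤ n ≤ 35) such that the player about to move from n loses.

Positions with no move are L. A position that does have a move is losing for the player to move precisely when every available move leads to a winning position for the opponent. Fill in the labels:
n=0: no move → L
n=1: can move to 0, which is L ⇒ W
n=2: the only move is to 1(W), a W ⇒ L
n=3: can move to 2, which is L ⇒ W
n=4: moves to 3(W), 1(W); every one is W ⇒ L
n=5: can move to 4, which is L ⇒ W
n=6: moves to 5(W), 3(W); every one is W ⇒ L
n=7: can move to 6, which is L ⇒ W
n=8: moves to 7(W), 5(W); every one is W ⇒ L
n=9: can move to 8, which is L ⇒ W
n=10: moves to 9(W), 7(W); every one is W ⇒ L
n=11: can move to 10, which is L ⇒ W
n=12: moves to 11(W), 9(W); every one is W ⇒ L
n=13: can move to 12, which is L ⇒ W
n=14: moves to 13(W), 11(W); every one is W ⇒ L
n=15: can move to 14, which is L ⇒ W
n=16: moves to 15(W), 13(W); every one is W ⇒ L
n=17: can move to 16, which is L ⇒ W
n=18: moves to 17(W), 15(W); every one is W ⇒ L
n=19: can move to 18, which is L ⇒ W
n=20: moves to 19(W), 17(W); every one is W ⇒ L
n=21: can move to 20, which is L ⇒ W
n=22: moves to 21(W), 19(W); every one is W ⇒ L
n=23: can move to 22, which is L ⇒ W
n=24: moves to 23(W), 21(W); every one is W ⇒ L
n=25: can move to 24, which is L ⇒ W
n=26: moves to 25(W), 23(W); every one is W ⇒ L
n=27: can move to 26, which is L ⇒ W
n=28: moves to 27(W), 25(W); every one is W ⇒ L
n=29: can move to 28, which is L ⇒ W
n=30: moves to 29(W), 27(W); every one is W ⇒ L
n=31: can move to 30, which is L ⇒ W
n=32: moves to 31(W), 29(W); every one is W ⇒ L
n=33: can move to 32, which is L ⇒ W
n=34: moves to 33(W), 31(W); every one is W ⇒ L
n=35: can move to 34, which is L ⇒ W
The losing starting values of n are exactly the entries labelled L in this table (18 of them).

0, 2, 4, 6, 8, 10, 12, 14, 16, 18, 20, 22, 24, 26, 28, 30, 32, 34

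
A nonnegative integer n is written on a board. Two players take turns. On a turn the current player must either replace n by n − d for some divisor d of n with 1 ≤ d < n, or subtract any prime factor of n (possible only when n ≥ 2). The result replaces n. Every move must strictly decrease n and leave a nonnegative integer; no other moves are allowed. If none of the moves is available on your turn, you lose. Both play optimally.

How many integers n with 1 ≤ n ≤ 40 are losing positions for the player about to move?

Compute win/loss labels from the base case upward. A position with no move is L. Any other position is W if it can reach an L in one move, else L.
n=0: no move → L
n=1: no move → L
n=2: reaches L-position 0 → W
n=3: reaches L-position 0 → W
n=4: only reaches 2(W), 3(W), all W → L
n=5: reaches L-position 0 → W
n=6: reaches L-position 4 → W
n=7: reaches L-position 0 → W
n=8: reaches L-position 4 → W
n=9: only reaches 6(W), 8(W), all W → L
n=10: reaches L-position 9 → W
n=11: reaches L-position 0 → W
n=12: reaches L-position 9 → W
n=13: reaches L-position 0 → W
n=14: only reaches 7(W), 12(W), 13(W), all W → L
n=15: reaches L-position 14 → W
n=16: reaches L-position 14 → W
n=17: reaches L-position 0 → W
n=18: reaches L-position 9 → W
n=19: reaches L-position 0 → W
n=20: only reaches 10(W), 15(W), 16(W), 18(W), 19(W), all W → L
n=21: reaches L-position 14 → W
n=22: reaches L-position 20 → W
n=23: reaches L-position 0 → W
n=24: reaches L-position 20 → W
n=25: reaches L-position 20 → W
n=26: only reaches 13(W), 24(W), 25(W), all W → L
n=27: reaches L-position 26 → W
n=28: reaches L-position 14 → W
n=29: reaches L-position 0 → W
n=30: reaches L-position 20 → W
n=31: reaches L-position 0 → W
n=32: only reaches 16(W), 24(W), 28(W), 30(W), 31(W), all W → L
n=33: reaches L-position 32 → W
n=34: reaches L-position 32 → W
n=35: only reaches 28(W), 30(W), 34(W), all W → L
n=36: reaches L-position 32 → W
n=37: reaches L-position 0 → W
n=38: only reaches 19(W), 36(W), 37(W), all W → L
n=39: reaches L-position 26 → W
n=40: reaches L-position 20 → W
L entries with 1 ≤ n ≤ 40 (n=0 is outside the asked range and is not counted): n = 1, 4, 9, 14, 20, 26, 32, 35, 38; that makes 9.

9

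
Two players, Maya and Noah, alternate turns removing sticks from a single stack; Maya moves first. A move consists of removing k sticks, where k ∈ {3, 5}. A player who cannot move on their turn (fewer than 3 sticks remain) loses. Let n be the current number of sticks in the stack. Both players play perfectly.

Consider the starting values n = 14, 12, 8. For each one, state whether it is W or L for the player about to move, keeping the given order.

14: W, 12: W, 8: L

Positions with no move are L. A position that does have a move is losing for the player to move precisely when every available move leads to a winning position for the opponent. Fill in the labels:
n=0: no move → L
n=1: no move → L
n=2: no move → L
n=3: can move to 0, which is L ⇒ W
n=4: can move to 1, which is L ⇒ W
n=5: can move to 2, which is L ⇒ W
n=6: can move to 1, which is L ⇒ W
n=7: can move to 2, which is L ⇒ W
n=8: moves to 5(W), 3(W); every one is W ⇒ L
n=9: moves to 6(W), 4(W); every one is W ⇒ L
n=10: moves to 7(W), 5(W); every one is W ⇒ L
n=11: can move to 8, which is L ⇒ W
n=12: can move to 9, which is L ⇒ W
n=13: can move to 10, which is L ⇒ W
n=14: can move to 9, which is L ⇒ W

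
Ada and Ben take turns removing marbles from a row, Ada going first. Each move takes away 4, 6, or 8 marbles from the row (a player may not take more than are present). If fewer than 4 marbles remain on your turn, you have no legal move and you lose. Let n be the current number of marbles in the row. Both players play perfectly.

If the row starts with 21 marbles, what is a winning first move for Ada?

Remove 6, leaving 15.

Classify positions by backward induction: terminal positions (no move available) are L. From any other position, the mover wins iff some move reaches an L.
n=0: no move → L
n=1: no move → L
n=2: no move → L
n=3: no move → L
n=4: reaches L-position 0 → W
n=5: reaches L-position 1 → W
n=6: reaches L-position 2 → W
n=7: reaches L-position 3 → W
n=8: reaches L-position 2 → W
n=9: reaches L-position 3 → W
n=10: reaches L-position 2 → W
n=11: reaches L-position 3 → W
n=12: only reaches 8(W), 6(W), 4(W), all W → L
n=13: only reaches 9(W), 7(W), 5(W), all W → L
n=14: only reaches 10(W), 8(W), 6(W), all W → L
n=15: only reaches 11(W), 9(W), 7(W), all W → L
n=16: reaches L-position 12 → W
n=17: reaches L-position 13 → W
n=18: reaches L-position 14 → W
n=19: reaches L-position 15 → W
n=20: reaches L-position 14 → W
n=21: reaches L-position 15 → W
From 21, the L positions reachable in one move are: 15, 13. Any move reaching one of these is winning.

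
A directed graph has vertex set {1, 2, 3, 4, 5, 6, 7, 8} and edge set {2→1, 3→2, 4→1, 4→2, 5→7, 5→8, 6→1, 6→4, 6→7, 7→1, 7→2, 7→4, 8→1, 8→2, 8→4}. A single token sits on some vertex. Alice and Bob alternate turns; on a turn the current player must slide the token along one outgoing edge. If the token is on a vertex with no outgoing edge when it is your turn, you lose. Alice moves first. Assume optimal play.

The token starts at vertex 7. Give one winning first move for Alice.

Work bottom-up. With no move the player to move loses. Otherwise the position is W if at least one move leads to an L position for the opponent, and L if every move leads to a W.
Every edge goes from a vertex to one that appears earlier in the order 1, 2, 4, 8, 7, 6, 5, 3, so processing vertices in that order labels each vertex after all of its successors.
1: no outgoing edge → L
2: →1(L), so W
4: →1(L), so W
8: →1(L), so W
7: →1(L), so W
6: →1(L), so W
5: →7(W), 8(W) — all W, so L
3: →2(W) only, which is W, so L
From 7, the L positions reachable in one move are: 1.

Move to 1.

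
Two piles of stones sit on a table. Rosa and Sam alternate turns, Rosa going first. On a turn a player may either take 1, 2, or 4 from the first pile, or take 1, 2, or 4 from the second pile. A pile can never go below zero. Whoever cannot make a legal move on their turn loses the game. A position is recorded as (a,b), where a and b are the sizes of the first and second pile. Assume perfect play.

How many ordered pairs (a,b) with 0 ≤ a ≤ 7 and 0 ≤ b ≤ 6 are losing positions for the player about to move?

19

Build the W/L table. Terminal = L. A non-terminal position is W if it has a move to some L; otherwise it is L.
Every move lowers a or b (never raises either), so fill the grid row by row in increasing a, and left to right within a row: each cell's successors are then already labelled.
      b=0  b=1  b=2  b=3  b=4  b=5  b=6
a=0:    L    W    W    L    W    W    L
a=1:    W    L    W    W    L    W    W
a=2:    W    W    L    W    W    L    W
a=3:    L    W    W    L    W    W    L
a=4:    W    L    W    W    L    W    W
a=5:    W    W    L    W    W    L    W
a=6:    L    W    W    L    W    W    L
a=7:    W    L    W    W    L    W    W
Cells with no legal move (terminal, hence L): (0,0).
The remaining L cells, each justified by listing all of its moves:
(0,3): moves to (0,2)(W), (0,1)(W); every one is W ⇒ L
(0,6): moves to (0,5)(W), (0,4)(W), (0,2)(W); every one is W ⇒ L
(1,1): moves to (0,1)(W), (1,0)(W); every one is W ⇒ L
(1,4): moves to (0,4)(W), (1,3)(W), (1,2)(W), (1,0)(W); every one is W ⇒ L
(2,2): moves to (1,2)(W), (0,2)(W), (2,1)(W), (2,0)(W); every one is W ⇒ L
(2,5): moves to (1,5)(W), (0,5)(W), (2,4)(W), (2,3)(W), (2,1)(W); every one is W ⇒ L
(3,0): moves to (2,0)(W), (1,0)(W); every one is W ⇒ L
(3,3): moves to (2,3)(W), (1,3)(W), (3,2)(W), (3,1)(W); every one is W ⇒ L
(3,6): moves to (2,6)(W), (1,6)(W), (3,5)(W), (3,4)(W), (3,2)(W); every one is W ⇒ L
(4,1): moves to (3,1)(W), (2,1)(W), (0,1)(W), (4,0)(W); every one is W ⇒ L
(4,4): moves to (3,4)(W), (2,4)(W), (0,4)(W), (4,3)(W), (4,2)(W), (4,0)(W); every one is W ⇒ L
(5,2): moves to (4,2)(W), (3,2)(W), (1,2)(W), (5,1)(W), (5,0)(W); every one is W ⇒ L
(5,5): moves to (4,5)(W), (3,5)(W), (1,5)(W), (5,4)(W), (5,3)(W), (5,1)(W); every one is W ⇒ L
(6,0): moves to (5,0)(W), (4,0)(W), (2,0)(W); every one is W ⇒ L
(6,3): moves to (5,3)(W), (4,3)(W), (2,3)(W), (6,2)(W), (6,1)(W); every one is W ⇒ L
(6,6): moves to (5,6)(W), (4,6)(W), (2,6)(W), (6,5)(W), (6,4)(W), (6,2)(W); every one is W ⇒ L
(7,1): moves to (6,1)(W), (5,1)(W), (3,1)(W), (7,0)(W); every one is W ⇒ L
(7,4): moves to (6,4)(W), (5,4)(W), (3,4)(W), (7,3)(W), (7,2)(W), (7,0)(W); every one is W ⇒ L
Every other cell has at least one move into one of the L cells above, so it is W.
L cells per row: a=0: 3, a=1: 2, a=2: 2, a=3: 3, a=4: 2, a=5: 2, a=6: 3, a=7: 2; total 19.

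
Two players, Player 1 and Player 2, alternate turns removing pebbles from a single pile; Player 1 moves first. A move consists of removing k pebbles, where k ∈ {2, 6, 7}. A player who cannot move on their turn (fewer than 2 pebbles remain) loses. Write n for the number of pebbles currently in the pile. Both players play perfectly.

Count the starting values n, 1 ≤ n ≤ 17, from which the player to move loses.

Use the standard recursion: the mover loses at a terminal position; elsewhere, the mover wins exactly when some move hands the opponent an L position.
n=0: no move → L
n=1: no move → L
n=2: W (go to 0, an L position)
n=3: W (go to 1, an L position)
n=4: L (sole option 2(W) is W)
n=5: L (sole option 3(W) is W)
n=6: W (go to 4, an L position)
n=7: W (go to 5, an L position)
n=8: W (go to 1, an L position)
n=9: L (options 7(W), 3(W), 2(W) are all W)
n=10: W (go to 4, an L position)
n=11: W (go to 9, an L position)
n=12: W (go to 5, an L position)
n=13: L (options 11(W), 7(W), 6(W) are all W)
n=14: L (options 12(W), 8(W), 7(W) are all W)
n=15: W (go to 13, an L position)
n=16: W (go to 14, an L position)
n=17: L (options 15(W), 11(W), 10(W) are all W)
L entries with 1 ≤ n ≤ 17 (n=0 is outside the asked range and is not counted): n = 1, 4, 5, 9, 13, 14, 17; that makes 7.

7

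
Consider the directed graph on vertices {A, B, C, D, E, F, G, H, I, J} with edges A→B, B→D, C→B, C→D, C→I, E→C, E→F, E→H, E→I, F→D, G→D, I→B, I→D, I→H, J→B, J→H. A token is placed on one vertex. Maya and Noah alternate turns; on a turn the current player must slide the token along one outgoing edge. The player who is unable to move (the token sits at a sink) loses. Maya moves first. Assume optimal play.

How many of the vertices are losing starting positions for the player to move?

3

Positions with no move are L. A position that does have a move is losing for the player to move precisely when every available move leads to a winning position for the opponent. Fill in the labels:
Every edge goes from a vertex to one that appears earlier in the order H, D, B, I, F, C, G, J, A, E, so processing vertices in that order labels each vertex after all of its successors.
H: no outgoing edge → L
D: no outgoing edge → L
B: can move to D, which is L ⇒ W
I: can move to D, which is L ⇒ W
F: can move to D, which is L ⇒ W
C: can move to D, which is L ⇒ W
G: can move to D, which is L ⇒ W
J: can move to H, which is L ⇒ W
A: the only move is to B(W), a W ⇒ L
E: can move to H, which is L ⇒ W
The L vertices are A, D, H; that is 3 in all.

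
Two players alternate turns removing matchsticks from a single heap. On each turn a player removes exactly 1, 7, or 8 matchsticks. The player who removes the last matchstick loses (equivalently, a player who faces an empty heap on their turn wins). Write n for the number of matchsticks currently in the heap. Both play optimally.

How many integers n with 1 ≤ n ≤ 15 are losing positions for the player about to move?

Compute win/loss labels from the base case upward. A position with no move is W. Any other position is W if it can reach an L in one move, else L.
n=0: no move; the opponent has just taken the last matchstick and therefore loses → W
n=1: →0(W) only, which is W, so L
n=2: →1(L), so W
n=3: →2(W) only, which is W, so L
n=4: →3(L), so W
n=5: →4(W) only, which is W, so L
n=6: →5(L), so W
n=7: →6(W), 0(W) — all W, so L
n=8: →7(L), so W
n=9: →1(L), so W
n=10: →3(L), so W
n=11: →3(L), so W
n=12: →5(L), so W
n=13: →5(L), so W
n=14: →7(L), so W
n=15: →7(L), so W
L entries with 1 ≤ n ≤ 15 (the range starts at n=1): n = 1, 3, 5, 7; that makes 4.

4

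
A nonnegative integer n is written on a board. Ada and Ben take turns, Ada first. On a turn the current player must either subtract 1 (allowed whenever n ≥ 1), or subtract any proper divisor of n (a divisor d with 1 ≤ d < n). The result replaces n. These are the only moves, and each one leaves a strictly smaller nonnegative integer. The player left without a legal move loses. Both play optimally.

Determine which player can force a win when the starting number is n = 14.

Compute win/loss labels from the base case upward. A position with no move is L. Any other position is W if it can reach an L in one move, else L.
n=0: no move → L
n=1: reaches L-position 0 → W
n=2: only reaches 1(W), which is W → L
n=3: reaches L-position 2 → W
n=4: reaches L-position 2 → W
n=5: only reaches 4(W), which is W → L
n=6: reaches L-position 5 → W
n=7: only reaches 6(W), which is W → L
n=8: reaches L-position 7 → W
n=9: only reaches 6(W), 8(W), all W → L
n=10: reaches L-position 5 → W
n=11: only reaches 10(W), which is W → L
n=12: reaches L-position 9 → W
n=13: only reaches 12(W), which is W → L
n=14: reaches L-position 7 → W
The starting position 14 is W: Ada should move to 7, handing over an L position.

Ada wins.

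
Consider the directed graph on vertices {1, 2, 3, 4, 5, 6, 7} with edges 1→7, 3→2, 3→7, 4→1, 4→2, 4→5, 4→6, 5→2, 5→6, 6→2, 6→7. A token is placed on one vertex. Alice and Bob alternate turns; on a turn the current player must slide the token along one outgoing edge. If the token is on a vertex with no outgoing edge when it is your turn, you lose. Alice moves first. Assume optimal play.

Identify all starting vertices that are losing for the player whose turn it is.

Use the standard recursion: the mover loses at a terminal position; elsewhere, the mover wins exactly when some move hands the opponent an L position.
Every edge goes from a vertex to one that appears earlier in the order 7, 2, 6, 5, 3, 1, 4, so processing vertices in that order labels each vertex after all of its successors.
7: no outgoing edge → L
2: no outgoing edge → L
6: W (go to 2, an L position)
5: W (go to 2, an L position)
3: W (go to 2, an L position)
1: W (go to 7, an L position)
4: W (go to 2, an L position)
Reading off the rows marked L gives the requested list; there are 2 such vertices.

2, 7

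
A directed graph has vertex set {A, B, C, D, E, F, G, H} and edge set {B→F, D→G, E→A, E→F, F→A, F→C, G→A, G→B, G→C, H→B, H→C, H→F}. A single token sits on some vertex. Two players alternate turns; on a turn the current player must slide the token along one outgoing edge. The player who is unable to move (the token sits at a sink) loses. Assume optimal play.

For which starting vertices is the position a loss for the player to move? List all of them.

Positions with no move are L. A position that does have a move is losing for the player to move precisely when every available move leads to a winning position for the opponent. Fill in the labels:
Every edge goes from a vertex to one that appears earlier in the order C, A, F, B, E, H, G, D, so processing vertices in that order labels each vertex after all of its successors.
C: no outgoing edge → L
A: no outgoing edge → L
F: →A(L), so W
B: →F(W) only, which is W, so L
E: →A(L), so W
H: →B(L), so W
G: →B(L), so W
D: →G(W) only, which is W, so L
The losing starting vertices are exactly the entries labelled L in this table (4 of them).

A, B, C, D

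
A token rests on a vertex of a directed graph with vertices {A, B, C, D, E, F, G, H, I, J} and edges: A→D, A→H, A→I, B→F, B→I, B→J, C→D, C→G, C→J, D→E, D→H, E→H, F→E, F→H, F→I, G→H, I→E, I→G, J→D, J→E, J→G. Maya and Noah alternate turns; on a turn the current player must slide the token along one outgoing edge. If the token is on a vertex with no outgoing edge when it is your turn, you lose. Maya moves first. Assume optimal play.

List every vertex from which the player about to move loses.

H, I, J

Use the standard recursion: the mover loses at a terminal position; elsewhere, the mover wins exactly when some move hands the opponent an L position.
Every edge goes from a vertex to one that appears earlier in the order H, E, G, D, J, I, F, A, C, B, so processing vertices in that order labels each vertex after all of its successors.
H: no outgoing edge → L
E: reaches L-position H → W
G: reaches L-position H → W
D: reaches L-position H → W
J: only reaches D(W), G(W), E(W), all W → L
I: only reaches G(W), E(W), all W → L
F: reaches L-position I → W
A: reaches L-position I → W
C: reaches L-position J → W
B: reaches L-position I → W
The losing starting vertices are exactly the entries labelled L in this table (3 of them).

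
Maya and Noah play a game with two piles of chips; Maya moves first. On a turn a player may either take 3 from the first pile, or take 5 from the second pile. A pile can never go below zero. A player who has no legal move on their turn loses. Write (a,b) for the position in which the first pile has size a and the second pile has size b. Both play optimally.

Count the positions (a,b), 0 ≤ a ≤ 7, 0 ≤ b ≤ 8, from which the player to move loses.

37

Classify positions by backward induction: terminal positions (no move available) are L. From any other position, the mover wins iff some move reaches an L.
Every move lowers a or b (never raises either), so fill the grid row by row in increasing a, and left to right within a row: each cell's successors are then already labelled.
      b=0  b=1  b=2  b=3  b=4  b=5  b=6  b=7  b=8
a=0:    L    L    L    L    L    W    W    W    W
a=1:    L    L    L    L    L    W    W    W    W
a=2:    L    L    L    L    L    W    W    W    W
a=3:    W    W    W    W    W    L    L    L    L
a=4:    W    W    W    W    W    L    L    L    L
a=5:    W    W    W    W    W    L    L    L    L
a=6:    L    L    L    L    L    W    W    W    W
a=7:    L    L    L    L    L    W    W    W    W
Cells with no legal move (terminal, hence L): (0,0), (0,1), (0,2), (0,3), (0,4), (1,0), (1,1), (1,2), (1,3), (1,4), (2,0), (2,1), (2,2), (2,3), (2,4).
The remaining L cells, each justified by listing all of its moves:
(3,5): moves to (0,5)(W), (3,0)(W); every one is W ⇒ L
(3,6): moves to (0,6)(W), (3,1)(W); every one is W ⇒ L
(3,7): moves to (0,7)(W), (3,2)(W); every one is W ⇒ L
(3,8): moves to (0,8)(W), (3,3)(W); every one is W ⇒ L
(4,5): moves to (1,5)(W), (4,0)(W); every one is W ⇒ L
(4,6): moves to (1,6)(W), (4,1)(W); every one is W ⇒ L
(4,7): moves to (1,7)(W), (4,2)(W); every one is W ⇒ L
(4,8): moves to (1,8)(W), (4,3)(W); every one is W ⇒ L
(5,5): moves to (2,5)(W), (5,0)(W); every one is W ⇒ L
(5,6): moves to (2,6)(W), (5,1)(W); every one is W ⇒ L
(5,7): moves to (2,7)(W), (5,2)(W); every one is W ⇒ L
(5,8): moves to (2,8)(W), (5,3)(W); every one is W ⇒ L
(6,0): the only move is to (3,0)(W), a W ⇒ L
(6,1): the only move is to (3,1)(W), a W ⇒ L
(6,2): the only move is to (3,2)(W), a W ⇒ L
(6,3): the only move is to (3,3)(W), a W ⇒ L
(6,4): the only move is to (3,4)(W), a W ⇒ L
(7,0): the only move is to (4,0)(W), a W ⇒ L
(7,1): the only move is to (4,1)(W), a W ⇒ L
(7,2): the only move is to (4,2)(W), a W ⇒ L
(7,3): the only move is to (4,3)(W), a W ⇒ L
(7,4): the only move is to (4,4)(W), a W ⇒ L
Every other cell has at least one move into one of the L cells above, so it is W.
L cells per row: a=0: 5, a=1: 5, a=2: 5, a=3: 4, a=4: 4, a=5: 4, a=6: 5, a=7: 5; total 37.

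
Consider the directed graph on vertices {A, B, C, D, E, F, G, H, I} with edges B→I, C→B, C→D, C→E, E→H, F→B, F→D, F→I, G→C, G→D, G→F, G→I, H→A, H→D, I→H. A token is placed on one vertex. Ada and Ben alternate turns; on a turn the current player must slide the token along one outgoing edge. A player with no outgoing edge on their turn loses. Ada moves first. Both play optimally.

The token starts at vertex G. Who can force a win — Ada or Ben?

Classify positions by backward induction: terminal positions (no move available) are L. From any other position, the mover wins iff some move reaches an L.
Every edge goes from a vertex to one that appears earlier in the order D, A, H, I, B, F, E, C, G, so processing vertices in that order labels each vertex after all of its successors.
D: no outgoing edge → L
A: no outgoing edge → L
H: can move to A, which is L ⇒ W
I: the only move is to H(W), a W ⇒ L
B: can move to I, which is L ⇒ W
F: can move to I, which is L ⇒ W
E: the only move is to H(W), a W ⇒ L
C: can move to E, which is L ⇒ W
G: can move to I, which is L ⇒ W
From G Ada can move to I, reaching an L position.

Ada wins.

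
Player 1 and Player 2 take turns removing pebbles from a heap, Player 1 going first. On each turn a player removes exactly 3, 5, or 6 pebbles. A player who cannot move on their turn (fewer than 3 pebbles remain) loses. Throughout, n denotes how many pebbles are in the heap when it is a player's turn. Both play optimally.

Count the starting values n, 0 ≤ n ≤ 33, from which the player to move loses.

Compute win/loss labels from the base case upward. A position with no move is L. Any other position is W if it can reach an L in one move, else L.
n=0: no move → L
n=1: no move → L
n=2: no move → L
n=3: W (go to 0, an L position)
n=4: W (go to 1, an L position)
n=5: W (go to 2, an L position)
n=6: W (go to 1, an L position)
n=7: W (go to 2, an L position)
n=8: W (go to 2, an L position)
n=9: L (options 6(W), 4(W), 3(W) are all W)
n=10: L (options 7(W), 5(W), 4(W) are all W)
n=11: L (options 8(W), 6(W), 5(W) are all W)
n=12: W (go to 9, an L position)
n=13: W (go to 10, an L position)
n=14: W (go to 11, an L position)
n=15: W (go to 10, an L position)
n=16: W (go to 11, an L position)
n=17: W (go to 11, an L position)
n=18: L (options 15(W), 13(W), 12(W) are all W)
n=19: L (options 16(W), 14(W), 13(W) are all W)
n=20: L (options 17(W), 15(W), 14(W) are all W)
n=21: W (go to 18, an L position)
n=22: W (go to 19, an L position)
n=23: W (go to 20, an L position)
n=24: W (go to 19, an L position)
n=25: W (go to 20, an L position)
n=26: W (go to 20, an L position)
n=27: L (options 24(W), 22(W), 21(W) are all W)
n=28: L (options 25(W), 23(W), 22(W) are all W)
n=29: L (options 26(W), 24(W), 23(W) are all W)
n=30: W (go to 27, an L position)
n=31: W (go to 28, an L position)
n=32: W (go to 29, an L position)
n=33: W (go to 28, an L position)
L entries with 0 ≤ n ≤ 33: n = 0, 1, 2, 9, 10, 11, 18, 19, 20, 27, 28, 29; that makes 12.

12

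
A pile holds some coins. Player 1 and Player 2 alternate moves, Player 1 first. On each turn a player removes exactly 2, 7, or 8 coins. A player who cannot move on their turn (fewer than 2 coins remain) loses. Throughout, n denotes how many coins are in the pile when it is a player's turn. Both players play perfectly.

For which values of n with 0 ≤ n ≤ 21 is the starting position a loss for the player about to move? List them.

Use the standard recursion: the mover loses at a terminal position; elsewhere, the mover wins exactly when some move hands the opponent an L position.
n=0: no move → L
n=1: no move → L
n=2: W (go to 0, an L position)
n=3: W (go to 1, an L position)
n=4: L (sole option 2(W) is W)
n=5: L (sole option 3(W) is W)
n=6: W (go to 4, an L position)
n=7: W (go to 5, an L position)
n=8: W (go to 1, an L position)
n=9: W (go to 1, an L position)
n=10: L (options 8(W), 3(W), 2(W) are all W)
n=11: W (go to 4, an L position)
n=12: W (go to 10, an L position)
n=13: W (go to 5, an L position)
n=14: L (options 12(W), 7(W), 6(W) are all W)
n=15: L (options 13(W), 8(W), 7(W) are all W)
n=16: W (go to 14, an L position)
n=17: W (go to 15, an L position)
n=18: W (go to 10, an L position)
n=19: L (options 17(W), 12(W), 11(W) are all W)
n=20: L (options 18(W), 13(W), 12(W) are all W)
n=21: W (go to 19, an L position)
The losing starting values of n are exactly the entries labelled L in this table (9 of them).

0, 1, 4, 5, 10, 14, 15, 19, 20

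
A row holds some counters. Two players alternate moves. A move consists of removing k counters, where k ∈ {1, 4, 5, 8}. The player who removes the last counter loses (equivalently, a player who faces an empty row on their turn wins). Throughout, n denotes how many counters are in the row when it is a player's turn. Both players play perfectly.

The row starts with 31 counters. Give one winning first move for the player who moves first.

Remove 1, leaving 30.

Positions with no move are W. A position that does have a move is losing for the player to move precisely when every available move leads to a winning position for the opponent. Fill in the labels:
n=0: no move; the opponent has just taken the last counter and therefore loses → W
n=1: →0(W) only, which is W, so L
n=2: →1(L), so W
n=3: →2(W) only, which is W, so L
n=4: →3(L), so W
n=5: →1(L), so W
n=6: →1(L), so W
n=7: →3(L), so W
n=8: →3(L), so W
n=9: →1(L), so W
n=10: →9(W), 6(W), 5(W), 2(W) — all W, so L
n=11: →10(L), so W
n=12: →11(W), 8(W), 7(W), 4(W) — all W, so L
n=13: →12(L), so W
n=14: →10(L), so W
n=15: →10(L), so W
n=16: →12(L), so W
n=17: →12(L), so W
n=18: →10(L), so W
n=19: →18(W), 15(W), 14(W), 11(W) — all W, so L
n=20: →19(L), so W
n=21: →20(W), 17(W), 16(W), 13(W) — all W, so L
n=22: →21(L), so W
n=23: →19(L), so W
n=24: →19(L), so W
n=25: →21(L), so W
n=26: →21(L), so W
n=27: →19(L), so W
n=28: →27(W), 24(W), 23(W), 20(W) — all W, so L
n=29: →28(L), so W
n=30: →29(W), 26(W), 25(W), 22(W) — all W, so L
n=31: →30(L), so W
From 31, the L positions reachable in one move are: 30.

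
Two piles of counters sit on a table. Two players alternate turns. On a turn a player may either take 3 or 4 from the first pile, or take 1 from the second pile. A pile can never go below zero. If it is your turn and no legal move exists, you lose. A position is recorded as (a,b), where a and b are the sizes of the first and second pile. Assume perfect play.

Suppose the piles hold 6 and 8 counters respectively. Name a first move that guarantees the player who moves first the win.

Move to (2,8).

Work bottom-up. With no move the player to move loses. Otherwise the position is W if at least one move leads to an L position for the opponent, and L if every move leads to a W.
No move ever increases a pile, so every position that can arise here has a ≤ 6 and b ≤ 8; it is enough to label the cells with 0 ≤ a ≤ 6 and 0 ≤ b ≤ 8.
Every move lowers a or b (never raises either), so fill the grid row by row in increasing a, and left to right within a row: each cell's successors are then already labelled.
      b=0  b=1  b=2  b=3  b=4  b=5  b=6  b=7  b=8
a=0:    L    W    L    W    L    W    L    W    L
a=1:    L    W    L    W    L    W    L    W    L
a=2:    L    W    L    W    L    W    L    W    L
a=3:    W    L    W    L    W    L    W    L    W
a=4:    W    L    W    L    W    L    W    L    W
a=5:    W    L    W    L    W    L    W    L    W
a=6:    W    W    W    W    W    W    W    W    W
Cells with no legal move (terminal, hence L): (0,0), (1,0), (2,0).
The remaining L cells, each justified by listing all of its moves:
(0,2): L (sole option (0,1)(W) is W)
(0,4): L (sole option (0,3)(W) is W)
(0,6): L (sole option (0,5)(W) is W)
(0,8): L (sole option (0,7)(W) is W)
(1,2): L (sole option (1,1)(W) is W)
(1,4): L (sole option (1,3)(W) is W)
(1,6): L (sole option (1,5)(W) is W)
(1,8): L (sole option (1,7)(W) is W)
(2,2): L (sole option (2,1)(W) is W)
(2,4): L (sole option (2,3)(W) is W)
(2,6): L (sole option (2,5)(W) is W)
(2,8): L (sole option (2,7)(W) is W)
(3,1): L (options (0,1)(W), (3,0)(W) are all W)
(3,3): L (options (0,3)(W), (3,2)(W) are all W)
(3,5): L (options (0,5)(W), (3,4)(W) are all W)
(3,7): L (options (0,7)(W), (3,6)(W) are all W)
(4,1): L (options (1,1)(W), (0,1)(W), (4,0)(W) are all W)
(4,3): L (options (1,3)(W), (0,3)(W), (4,2)(W) are all W)
(4,5): L (options (1,5)(W), (0,5)(W), (4,4)(W) are all W)
(4,7): L (options (1,7)(W), (0,7)(W), (4,6)(W) are all W)
(5,1): L (options (2,1)(W), (1,1)(W), (5,0)(W) are all W)
(5,3): L (options (2,3)(W), (1,3)(W), (5,2)(W) are all W)
(5,5): L (options (2,5)(W), (1,5)(W), (5,4)(W) are all W)
(5,7): L (options (2,7)(W), (1,7)(W), (5,6)(W) are all W)
Every other cell has at least one move into one of the L cells above, so it is W.
From (6,8), the L positions reachable in one move are: (2,8).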